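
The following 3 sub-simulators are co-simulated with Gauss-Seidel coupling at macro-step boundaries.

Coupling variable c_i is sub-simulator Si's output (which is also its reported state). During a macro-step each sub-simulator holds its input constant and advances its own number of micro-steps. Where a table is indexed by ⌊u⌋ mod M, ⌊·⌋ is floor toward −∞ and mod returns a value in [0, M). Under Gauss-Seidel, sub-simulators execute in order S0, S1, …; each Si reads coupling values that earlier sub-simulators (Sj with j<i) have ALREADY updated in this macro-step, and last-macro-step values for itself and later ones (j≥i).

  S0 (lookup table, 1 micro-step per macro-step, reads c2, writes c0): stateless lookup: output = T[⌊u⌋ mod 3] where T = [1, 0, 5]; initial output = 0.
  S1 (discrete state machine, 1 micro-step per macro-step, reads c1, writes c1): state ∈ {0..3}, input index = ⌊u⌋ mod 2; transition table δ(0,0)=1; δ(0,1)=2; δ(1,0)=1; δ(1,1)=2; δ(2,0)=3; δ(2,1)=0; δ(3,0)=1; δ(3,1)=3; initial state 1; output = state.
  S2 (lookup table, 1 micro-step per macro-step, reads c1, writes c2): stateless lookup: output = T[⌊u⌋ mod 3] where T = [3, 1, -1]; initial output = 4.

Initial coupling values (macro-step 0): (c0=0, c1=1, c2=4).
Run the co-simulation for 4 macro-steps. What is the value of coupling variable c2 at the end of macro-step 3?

macro 1: S0 reads c2=4 → after 1×micro: 0; S1 reads c1=1 → after 1×micro: 2; S2 reads c1=2 → after 1×micro: -1 ⇒ (c0=0, c1=2, c2=-1)
macro 2: S0 reads c2=-1 → after 1×micro: 5; S1 reads c1=2 → after 1×micro: 3; S2 reads c1=3 → after 1×micro: 3 ⇒ (c0=5, c1=3, c2=3)
macro 3: S0 reads c2=3 → after 1×micro: 1; S1 reads c1=3 → after 1×micro: 3; S2 reads c1=3 → after 1×micro: 3 ⇒ (c0=1, c1=3, c2=3)
macro 4: S0 reads c2=3 → after 1×micro: 1; S1 reads c1=3 → after 1×micro: 3; S2 reads c1=3 → after 1×micro: 3 ⇒ (c0=1, c1=3, c2=3)

c2 at macro-step 3 = 3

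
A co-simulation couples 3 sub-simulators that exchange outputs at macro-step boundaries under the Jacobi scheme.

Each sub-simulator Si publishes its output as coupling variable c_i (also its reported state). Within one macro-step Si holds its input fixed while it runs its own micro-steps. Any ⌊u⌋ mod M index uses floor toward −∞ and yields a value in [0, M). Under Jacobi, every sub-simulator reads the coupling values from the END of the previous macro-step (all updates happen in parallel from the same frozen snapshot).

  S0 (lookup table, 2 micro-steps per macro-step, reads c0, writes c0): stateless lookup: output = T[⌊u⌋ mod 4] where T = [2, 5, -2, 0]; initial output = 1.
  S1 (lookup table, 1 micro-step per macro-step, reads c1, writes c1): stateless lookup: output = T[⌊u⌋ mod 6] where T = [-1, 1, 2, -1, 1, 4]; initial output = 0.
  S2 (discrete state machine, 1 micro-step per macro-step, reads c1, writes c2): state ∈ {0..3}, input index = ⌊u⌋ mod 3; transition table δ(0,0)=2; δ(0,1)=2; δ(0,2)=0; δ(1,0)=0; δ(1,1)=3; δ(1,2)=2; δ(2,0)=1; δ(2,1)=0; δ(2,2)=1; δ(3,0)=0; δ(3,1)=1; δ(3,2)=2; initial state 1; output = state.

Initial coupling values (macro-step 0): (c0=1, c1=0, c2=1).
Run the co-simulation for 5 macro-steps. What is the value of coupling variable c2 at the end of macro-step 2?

macro 1: S0 reads c0=1 → after 2×micro: 5; S1 reads c1=0 → after 1×micro: -1; S2 reads c1=0 → after 1×micro: 0 ⇒ (c0=5, c1=-1, c2=0)
macro 2: S0 reads c0=5 → after 2×micro: 5; S1 reads c1=-1 → after 1×micro: 4; S2 reads c1=-1 → after 1×micro: 0 ⇒ (c0=5, c1=4, c2=0)
macro 3: S0 reads c0=5 → after 2×micro: 5; S1 reads c1=4 → after 1×micro: 1; S2 reads c1=4 → after 1×micro: 2 ⇒ (c0=5, c1=1, c2=2)
macro 4: S0 reads c0=5 → after 2×micro: 5; S1 reads c1=1 → after 1×micro: 1; S2 reads c1=1 → after 1×micro: 0 ⇒ (c0=5, c1=1, c2=0)
macro 5: S0 reads c0=5 → after 2×micro: 5; S1 reads c1=1 → after 1×micro: 1; S2 reads c1=1 → after 1×micro: 2 ⇒ (c0=5, c1=1, c2=2)

c2 at macro-step 2 = 0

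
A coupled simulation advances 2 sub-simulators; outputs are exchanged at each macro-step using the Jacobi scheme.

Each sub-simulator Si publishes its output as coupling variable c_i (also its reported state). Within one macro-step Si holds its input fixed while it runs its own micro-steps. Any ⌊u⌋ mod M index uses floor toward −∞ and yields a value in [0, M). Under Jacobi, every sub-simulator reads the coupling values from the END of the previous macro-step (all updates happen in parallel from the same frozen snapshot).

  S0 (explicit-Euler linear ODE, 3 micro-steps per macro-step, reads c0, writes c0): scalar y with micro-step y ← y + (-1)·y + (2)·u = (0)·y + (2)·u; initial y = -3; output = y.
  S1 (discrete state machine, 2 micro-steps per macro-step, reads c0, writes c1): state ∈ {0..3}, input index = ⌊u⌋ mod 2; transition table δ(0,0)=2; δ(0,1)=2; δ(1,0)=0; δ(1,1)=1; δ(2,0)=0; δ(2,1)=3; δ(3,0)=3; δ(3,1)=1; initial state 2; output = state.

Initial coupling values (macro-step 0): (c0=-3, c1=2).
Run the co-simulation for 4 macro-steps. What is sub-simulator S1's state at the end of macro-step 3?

S1 state at macro-step 3 = 2

macro 1: S0 reads c0=-3 → after 3×micro: -6; S1 reads c0=-3 → after 2×micro: 1 ⇒ (c0=-6, c1=1)
macro 2: S0 reads c0=-6 → after 3×micro: -12; S1 reads c0=-6 → after 2×micro: 2 ⇒ (c0=-12, c1=2)
macro 3: S0 reads c0=-12 → after 3×micro: -24; S1 reads c0=-12 → after 2×micro: 2 ⇒ (c0=-24, c1=2)
macro 4: S0 reads c0=-24 → after 3×micro: -48; S1 reads c0=-24 → after 2×micro: 2 ⇒ (c0=-48, c1=2)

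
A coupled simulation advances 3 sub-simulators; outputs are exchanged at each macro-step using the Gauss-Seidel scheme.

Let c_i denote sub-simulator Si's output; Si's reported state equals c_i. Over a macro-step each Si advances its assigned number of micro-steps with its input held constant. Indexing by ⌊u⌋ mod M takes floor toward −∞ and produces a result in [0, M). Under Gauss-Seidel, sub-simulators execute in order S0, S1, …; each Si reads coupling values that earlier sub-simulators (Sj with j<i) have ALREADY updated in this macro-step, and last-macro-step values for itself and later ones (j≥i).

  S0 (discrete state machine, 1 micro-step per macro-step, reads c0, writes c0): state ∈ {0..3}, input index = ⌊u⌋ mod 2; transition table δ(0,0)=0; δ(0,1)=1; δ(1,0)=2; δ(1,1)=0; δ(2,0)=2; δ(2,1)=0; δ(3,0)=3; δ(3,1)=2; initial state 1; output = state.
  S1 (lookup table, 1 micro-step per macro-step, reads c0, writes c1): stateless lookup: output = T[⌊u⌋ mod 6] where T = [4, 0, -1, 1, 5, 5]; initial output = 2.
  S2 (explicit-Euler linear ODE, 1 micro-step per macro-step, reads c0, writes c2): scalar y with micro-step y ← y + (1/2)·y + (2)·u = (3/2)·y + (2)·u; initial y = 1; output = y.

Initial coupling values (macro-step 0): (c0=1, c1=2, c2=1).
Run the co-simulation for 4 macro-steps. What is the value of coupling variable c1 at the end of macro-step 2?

c1 at macro-step 2 = 4

macro 1: S0 reads c0=1 → after 1×micro: 0; S1 reads c0=0 → after 1×micro: 4; S2 reads c0=0 → after 1×micro: 3/2 ⇒ (c0=0, c1=4, c2=3/2)
macro 2: S0 reads c0=0 → after 1×micro: 0; S1 reads c0=0 → after 1×micro: 4; S2 reads c0=0 → after 1×micro: 9/4 ⇒ (c0=0, c1=4, c2=9/4)
macro 3: S0 reads c0=0 → after 1×micro: 0; S1 reads c0=0 → after 1×micro: 4; S2 reads c0=0 → after 1×micro: 27/8 ⇒ (c0=0, c1=4, c2=27/8)
macro 4: S0 reads c0=0 → after 1×micro: 0; S1 reads c0=0 → after 1×micro: 4; S2 reads c0=0 → after 1×micro: 81/16 ⇒ (c0=0, c1=4, c2=81/16)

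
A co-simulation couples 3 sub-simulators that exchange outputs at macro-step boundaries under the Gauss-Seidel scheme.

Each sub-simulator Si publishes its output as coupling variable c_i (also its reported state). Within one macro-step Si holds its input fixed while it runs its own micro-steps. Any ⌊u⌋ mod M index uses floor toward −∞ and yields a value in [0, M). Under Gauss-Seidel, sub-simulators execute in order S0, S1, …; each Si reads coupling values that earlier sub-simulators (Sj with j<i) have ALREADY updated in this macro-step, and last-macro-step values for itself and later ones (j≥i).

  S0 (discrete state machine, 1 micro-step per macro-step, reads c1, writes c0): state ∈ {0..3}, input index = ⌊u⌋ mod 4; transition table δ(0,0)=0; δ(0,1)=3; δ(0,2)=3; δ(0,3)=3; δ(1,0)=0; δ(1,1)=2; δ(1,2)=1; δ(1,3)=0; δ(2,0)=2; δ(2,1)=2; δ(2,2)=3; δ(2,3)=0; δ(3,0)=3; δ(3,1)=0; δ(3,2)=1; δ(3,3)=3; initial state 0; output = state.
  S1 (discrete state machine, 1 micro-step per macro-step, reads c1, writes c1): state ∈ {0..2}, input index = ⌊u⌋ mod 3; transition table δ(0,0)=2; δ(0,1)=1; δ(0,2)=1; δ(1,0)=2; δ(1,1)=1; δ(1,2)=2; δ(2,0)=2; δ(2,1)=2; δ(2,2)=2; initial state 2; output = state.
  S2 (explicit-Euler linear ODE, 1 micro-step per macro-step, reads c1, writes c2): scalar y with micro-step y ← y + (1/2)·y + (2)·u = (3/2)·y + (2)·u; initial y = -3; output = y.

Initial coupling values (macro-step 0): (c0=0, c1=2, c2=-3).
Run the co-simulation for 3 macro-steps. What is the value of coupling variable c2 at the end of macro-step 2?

c2 at macro-step 2 = 13/4

macro 1: S0 reads c1=2 → after 1×micro: 3; S1 reads c1=2 → after 1×micro: 2; S2 reads c1=2 → after 1×micro: -1/2 ⇒ (c0=3, c1=2, c2=-1/2)
macro 2: S0 reads c1=2 → after 1×micro: 1; S1 reads c1=2 → after 1×micro: 2; S2 reads c1=2 → after 1×micro: 13/4 ⇒ (c0=1, c1=2, c2=13/4)
macro 3: S0 reads c1=2 → after 1×micro: 1; S1 reads c1=2 → after 1×micro: 2; S2 reads c1=2 → after 1×micro: 71/8 ⇒ (c0=1, c1=2, c2=71/8)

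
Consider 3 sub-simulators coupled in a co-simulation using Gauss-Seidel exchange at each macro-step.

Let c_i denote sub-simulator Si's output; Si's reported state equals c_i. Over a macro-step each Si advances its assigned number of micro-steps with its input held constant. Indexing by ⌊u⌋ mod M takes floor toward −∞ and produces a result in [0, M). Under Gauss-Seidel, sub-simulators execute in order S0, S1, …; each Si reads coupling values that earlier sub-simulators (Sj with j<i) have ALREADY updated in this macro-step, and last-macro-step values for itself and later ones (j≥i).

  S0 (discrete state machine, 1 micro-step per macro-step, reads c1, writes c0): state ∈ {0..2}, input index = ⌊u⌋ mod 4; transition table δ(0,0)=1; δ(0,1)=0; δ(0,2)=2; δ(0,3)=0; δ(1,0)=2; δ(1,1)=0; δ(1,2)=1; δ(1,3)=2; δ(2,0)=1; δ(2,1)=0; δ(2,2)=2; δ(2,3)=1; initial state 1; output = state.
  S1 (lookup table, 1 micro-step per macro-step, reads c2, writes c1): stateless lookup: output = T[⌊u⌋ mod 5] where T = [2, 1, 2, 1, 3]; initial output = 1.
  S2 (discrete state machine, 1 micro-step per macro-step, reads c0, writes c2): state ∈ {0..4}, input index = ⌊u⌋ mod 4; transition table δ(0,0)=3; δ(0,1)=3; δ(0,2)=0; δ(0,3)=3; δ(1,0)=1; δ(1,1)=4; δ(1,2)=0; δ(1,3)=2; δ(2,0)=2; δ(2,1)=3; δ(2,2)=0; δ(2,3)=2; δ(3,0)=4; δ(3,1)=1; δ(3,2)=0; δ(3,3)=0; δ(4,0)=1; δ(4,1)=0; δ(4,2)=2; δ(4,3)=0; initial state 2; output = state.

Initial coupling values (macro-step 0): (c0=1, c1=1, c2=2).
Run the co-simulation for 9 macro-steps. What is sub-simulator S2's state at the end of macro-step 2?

S2 state at macro-step 2 = 0

macro 1: S0 reads c1=1 → after 1×micro: 0; S1 reads c2=2 → after 1×micro: 2; S2 reads c0=0 → after 1×micro: 2 ⇒ (c0=0, c1=2, c2=2)
macro 2: S0 reads c1=2 → after 1×micro: 2; S1 reads c2=2 → after 1×micro: 2; S2 reads c0=2 → after 1×micro: 0 ⇒ (c0=2, c1=2, c2=0)
macro 3: S0 reads c1=2 → after 1×micro: 2; S1 reads c2=0 → after 1×micro: 2; S2 reads c0=2 → after 1×micro: 0 ⇒ (c0=2, c1=2, c2=0)
macro 4: S0 reads c1=2 → after 1×micro: 2; S1 reads c2=0 → after 1×micro: 2; S2 reads c0=2 → after 1×micro: 0 ⇒ (c0=2, c1=2, c2=0)
macro 5: S0 reads c1=2 → after 1×micro: 2; S1 reads c2=0 → after 1×micro: 2; S2 reads c0=2 → after 1×micro: 0 ⇒ (c0=2, c1=2, c2=0)
macro 6: S0 reads c1=2 → after 1×micro: 2; S1 reads c2=0 → after 1×micro: 2; S2 reads c0=2 → after 1×micro: 0 ⇒ (c0=2, c1=2, c2=0)
macro 7: S0 reads c1=2 → after 1×micro: 2; S1 reads c2=0 → after 1×micro: 2; S2 reads c0=2 → after 1×micro: 0 ⇒ (c0=2, c1=2, c2=0)
macro 8: S0 reads c1=2 → after 1×micro: 2; S1 reads c2=0 → after 1×micro: 2; S2 reads c0=2 → after 1×micro: 0 ⇒ (c0=2, c1=2, c2=0)
macro 9: S0 reads c1=2 → after 1×micro: 2; S1 reads c2=0 → after 1×micro: 2; S2 reads c0=2 → after 1×micro: 0 ⇒ (c0=2, c1=2, c2=0)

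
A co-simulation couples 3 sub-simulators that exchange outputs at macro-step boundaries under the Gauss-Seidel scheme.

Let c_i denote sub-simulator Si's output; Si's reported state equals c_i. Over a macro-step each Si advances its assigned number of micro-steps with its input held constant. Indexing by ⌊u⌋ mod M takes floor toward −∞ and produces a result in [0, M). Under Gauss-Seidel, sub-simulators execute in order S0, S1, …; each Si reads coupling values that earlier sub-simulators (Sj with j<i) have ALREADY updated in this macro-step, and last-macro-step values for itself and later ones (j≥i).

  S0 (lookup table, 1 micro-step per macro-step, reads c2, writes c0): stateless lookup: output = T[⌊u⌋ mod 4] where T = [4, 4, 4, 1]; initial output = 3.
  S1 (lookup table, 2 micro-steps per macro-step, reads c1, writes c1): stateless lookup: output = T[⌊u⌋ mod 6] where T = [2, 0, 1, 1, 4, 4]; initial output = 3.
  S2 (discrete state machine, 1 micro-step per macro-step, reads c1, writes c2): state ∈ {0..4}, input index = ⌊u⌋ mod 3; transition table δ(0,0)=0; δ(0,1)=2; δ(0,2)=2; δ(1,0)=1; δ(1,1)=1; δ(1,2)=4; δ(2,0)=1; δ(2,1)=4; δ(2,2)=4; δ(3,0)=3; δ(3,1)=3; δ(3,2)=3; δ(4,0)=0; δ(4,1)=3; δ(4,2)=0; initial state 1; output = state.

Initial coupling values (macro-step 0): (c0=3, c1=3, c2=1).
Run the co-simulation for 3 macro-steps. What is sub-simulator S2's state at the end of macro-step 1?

macro 1: S0 reads c2=1 → after 1×micro: 4; S1 reads c1=3 → after 2×micro: 1; S2 reads c1=1 → after 1×micro: 1 ⇒ (c0=4, c1=1, c2=1)
macro 2: S0 reads c2=1 → after 1×micro: 4; S1 reads c1=1 → after 2×micro: 0; S2 reads c1=0 → after 1×micro: 1 ⇒ (c0=4, c1=0, c2=1)
macro 3: S0 reads c2=1 → after 1×micro: 4; S1 reads c1=0 → after 2×micro: 2; S2 reads c1=2 → after 1×micro: 4 ⇒ (c0=4, c1=2, c2=4)

S2 state at macro-step 1 = 1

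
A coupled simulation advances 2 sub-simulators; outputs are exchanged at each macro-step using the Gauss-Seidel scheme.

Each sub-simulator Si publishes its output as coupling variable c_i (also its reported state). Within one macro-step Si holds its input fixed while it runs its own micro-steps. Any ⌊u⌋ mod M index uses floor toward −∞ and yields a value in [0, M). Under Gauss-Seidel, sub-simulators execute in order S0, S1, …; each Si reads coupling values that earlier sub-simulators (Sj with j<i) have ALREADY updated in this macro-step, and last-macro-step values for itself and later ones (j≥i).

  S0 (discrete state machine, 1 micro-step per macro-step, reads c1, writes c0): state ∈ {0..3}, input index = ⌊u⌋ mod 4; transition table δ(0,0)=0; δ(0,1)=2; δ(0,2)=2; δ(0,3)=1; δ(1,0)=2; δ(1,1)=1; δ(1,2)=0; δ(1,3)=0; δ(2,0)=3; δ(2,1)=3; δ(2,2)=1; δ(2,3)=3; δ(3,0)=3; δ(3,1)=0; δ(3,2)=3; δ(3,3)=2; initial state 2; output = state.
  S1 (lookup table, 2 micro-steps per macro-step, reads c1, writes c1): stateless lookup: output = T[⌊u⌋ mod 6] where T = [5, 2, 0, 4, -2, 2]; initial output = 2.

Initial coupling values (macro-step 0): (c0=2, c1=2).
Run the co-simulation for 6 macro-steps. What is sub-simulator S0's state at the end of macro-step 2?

macro 1: S0 reads c1=2 → after 1×micro: 1; S1 reads c1=2 → after 2×micro: 0 ⇒ (c0=1, c1=0)
macro 2: S0 reads c1=0 → after 1×micro: 2; S1 reads c1=0 → after 2×micro: 5 ⇒ (c0=2, c1=5)
macro 3: S0 reads c1=5 → after 1×micro: 3; S1 reads c1=5 → after 2×micro: 2 ⇒ (c0=3, c1=2)
macro 4: S0 reads c1=2 → after 1×micro: 3; S1 reads c1=2 → after 2×micro: 0 ⇒ (c0=3, c1=0)
macro 5: S0 reads c1=0 → after 1×micro: 3; S1 reads c1=0 → after 2×micro: 5 ⇒ (c0=3, c1=5)
macro 6: S0 reads c1=5 → after 1×micro: 0; S1 reads c1=5 → after 2×micro: 2 ⇒ (c0=0, c1=2)

S0 state at macro-step 2 = 2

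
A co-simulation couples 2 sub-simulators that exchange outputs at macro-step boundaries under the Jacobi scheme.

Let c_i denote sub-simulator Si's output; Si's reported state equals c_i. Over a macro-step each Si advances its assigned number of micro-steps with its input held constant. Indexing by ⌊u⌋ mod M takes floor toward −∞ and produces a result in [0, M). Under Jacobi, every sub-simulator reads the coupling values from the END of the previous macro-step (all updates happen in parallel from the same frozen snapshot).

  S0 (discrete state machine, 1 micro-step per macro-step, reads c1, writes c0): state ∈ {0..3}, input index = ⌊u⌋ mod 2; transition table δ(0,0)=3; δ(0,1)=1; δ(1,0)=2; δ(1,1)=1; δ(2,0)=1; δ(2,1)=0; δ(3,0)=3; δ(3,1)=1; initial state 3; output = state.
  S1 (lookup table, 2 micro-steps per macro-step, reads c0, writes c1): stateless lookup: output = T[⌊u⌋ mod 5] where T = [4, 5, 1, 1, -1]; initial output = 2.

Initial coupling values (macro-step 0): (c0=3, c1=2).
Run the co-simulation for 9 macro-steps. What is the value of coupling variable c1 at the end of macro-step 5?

macro 1: S0 reads c1=2 → after 1×micro: 3; S1 reads c0=3 → after 2×micro: 1 ⇒ (c0=3, c1=1)
macro 2: S0 reads c1=1 → after 1×micro: 1; S1 reads c0=3 → after 2×micro: 1 ⇒ (c0=1, c1=1)
macro 3: S0 reads c1=1 → after 1×micro: 1; S1 reads c0=1 → after 2×micro: 5 ⇒ (c0=1, c1=5)
macro 4: S0 reads c1=5 → after 1×micro: 1; S1 reads c0=1 → after 2×micro: 5 ⇒ (c0=1, c1=5)
macro 5: S0 reads c1=5 → after 1×micro: 1; S1 reads c0=1 → after 2×micro: 5 ⇒ (c0=1, c1=5)
macro 6: S0 reads c1=5 → after 1×micro: 1; S1 reads c0=1 → after 2×micro: 5 ⇒ (c0=1, c1=5)
macro 7: S0 reads c1=5 → after 1×micro: 1; S1 reads c0=1 → after 2×micro: 5 ⇒ (c0=1, c1=5)
macro 8: S0 reads c1=5 → after 1×micro: 1; S1 reads c0=1 → after 2×micro: 5 ⇒ (c0=1, c1=5)
macro 9: S0 reads c1=5 → after 1×micro: 1; S1 reads c0=1 → after 2×micro: 5 ⇒ (c0=1, c1=5)

c1 at macro-step 5 = 5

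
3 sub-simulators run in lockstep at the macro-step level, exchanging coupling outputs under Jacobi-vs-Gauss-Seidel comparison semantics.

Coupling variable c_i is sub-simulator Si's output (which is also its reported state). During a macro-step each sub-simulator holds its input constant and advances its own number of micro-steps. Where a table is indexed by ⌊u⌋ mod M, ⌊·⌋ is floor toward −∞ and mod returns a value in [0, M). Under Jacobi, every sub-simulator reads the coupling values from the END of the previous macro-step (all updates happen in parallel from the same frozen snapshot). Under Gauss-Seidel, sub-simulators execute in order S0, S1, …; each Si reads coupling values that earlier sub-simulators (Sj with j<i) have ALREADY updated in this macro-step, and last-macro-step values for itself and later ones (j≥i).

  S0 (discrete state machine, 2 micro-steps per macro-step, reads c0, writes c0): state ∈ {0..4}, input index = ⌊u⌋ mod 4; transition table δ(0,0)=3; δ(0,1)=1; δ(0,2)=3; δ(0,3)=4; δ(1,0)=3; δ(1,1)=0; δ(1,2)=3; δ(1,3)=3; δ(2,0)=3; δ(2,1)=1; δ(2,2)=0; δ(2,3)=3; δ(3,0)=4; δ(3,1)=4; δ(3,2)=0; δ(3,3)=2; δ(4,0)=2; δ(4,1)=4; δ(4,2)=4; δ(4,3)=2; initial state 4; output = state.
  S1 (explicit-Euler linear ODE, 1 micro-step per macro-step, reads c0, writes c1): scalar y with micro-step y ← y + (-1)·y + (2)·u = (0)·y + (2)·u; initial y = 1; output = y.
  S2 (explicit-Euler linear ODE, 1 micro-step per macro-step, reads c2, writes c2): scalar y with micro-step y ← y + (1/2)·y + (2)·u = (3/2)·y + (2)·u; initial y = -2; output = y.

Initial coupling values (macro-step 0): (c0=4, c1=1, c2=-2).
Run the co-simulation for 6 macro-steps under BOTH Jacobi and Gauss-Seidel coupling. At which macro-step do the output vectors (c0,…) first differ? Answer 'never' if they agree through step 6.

first divergence at macro-step: 1

[Jacobi] macro 1: S0 reads c0=4 → after 2×micro: 3; S1 reads c0=4 → after 1×micro: 8; S2 reads c2=-2 → after 1×micro: -7 ⇒ (c0=3, c1=8, c2=-7)
[Jacobi] macro 2: S0 reads c0=3 → after 2×micro: 3; S1 reads c0=3 → after 1×micro: 6; S2 reads c2=-7 → after 1×micro: -49/2 ⇒ (c0=3, c1=6, c2=-49/2)
[Jacobi] macro 3: S0 reads c0=3 → after 2×micro: 3; S1 reads c0=3 → after 1×micro: 6; S2 reads c2=-49/2 → after 1×micro: -343/4 ⇒ (c0=3, c1=6, c2=-343/4)
[Jacobi] macro 4: S0 reads c0=3 → after 2×micro: 3; S1 reads c0=3 → after 1×micro: 6; S2 reads c2=-343/4 → after 1×micro: -2401/8 ⇒ (c0=3, c1=6, c2=-2401/8)
[Jacobi] macro 5: S0 reads c0=3 → after 2×micro: 3; S1 reads c0=3 → after 1×micro: 6; S2 reads c2=-2401/8 → after 1×micro: -16807/16 ⇒ (c0=3, c1=6, c2=-16807/16)
[Jacobi] macro 6: S0 reads c0=3 → after 2×micro: 3; S1 reads c0=3 → after 1×micro: 6; S2 reads c2=-16807/16 → after 1×micro: -117649/32 ⇒ (c0=3, c1=6, c2=-117649/32)
[Gauss-Seidel] macro 1: S0 reads c0=4 → after 2×micro: 3; S1 reads c0=3 → after 1×micro: 6; S2 reads c2=-2 → after 1×micro: -7 ⇒ (c0=3, c1=6, c2=-7)
[Gauss-Seidel] macro 2: S0 reads c0=3 → after 2×micro: 3; S1 reads c0=3 → after 1×micro: 6; S2 reads c2=-7 → after 1×micro: -49/2 ⇒ (c0=3, c1=6, c2=-49/2)
[Gauss-Seidel] macro 3: S0 reads c0=3 → after 2×micro: 3; S1 reads c0=3 → after 1×micro: 6; S2 reads c2=-49/2 → after 1×micro: -343/4 ⇒ (c0=3, c1=6, c2=-343/4)
[Gauss-Seidel] macro 4: S0 reads c0=3 → after 2×micro: 3; S1 reads c0=3 → after 1×micro: 6; S2 reads c2=-343/4 → after 1×micro: -2401/8 ⇒ (c0=3, c1=6, c2=-2401/8)
[Gauss-Seidel] macro 5: S0 reads c0=3 → after 2×micro: 3; S1 reads c0=3 → after 1×micro: 6; S2 reads c2=-2401/8 → after 1×micro: -16807/16 ⇒ (c0=3, c1=6, c2=-16807/16)
[Gauss-Seidel] macro 6: S0 reads c0=3 → after 2×micro: 3; S1 reads c0=3 → after 1×micro: 6; S2 reads c2=-16807/16 → after 1×micro: -117649/32 ⇒ (c0=3, c1=6, c2=-117649/32)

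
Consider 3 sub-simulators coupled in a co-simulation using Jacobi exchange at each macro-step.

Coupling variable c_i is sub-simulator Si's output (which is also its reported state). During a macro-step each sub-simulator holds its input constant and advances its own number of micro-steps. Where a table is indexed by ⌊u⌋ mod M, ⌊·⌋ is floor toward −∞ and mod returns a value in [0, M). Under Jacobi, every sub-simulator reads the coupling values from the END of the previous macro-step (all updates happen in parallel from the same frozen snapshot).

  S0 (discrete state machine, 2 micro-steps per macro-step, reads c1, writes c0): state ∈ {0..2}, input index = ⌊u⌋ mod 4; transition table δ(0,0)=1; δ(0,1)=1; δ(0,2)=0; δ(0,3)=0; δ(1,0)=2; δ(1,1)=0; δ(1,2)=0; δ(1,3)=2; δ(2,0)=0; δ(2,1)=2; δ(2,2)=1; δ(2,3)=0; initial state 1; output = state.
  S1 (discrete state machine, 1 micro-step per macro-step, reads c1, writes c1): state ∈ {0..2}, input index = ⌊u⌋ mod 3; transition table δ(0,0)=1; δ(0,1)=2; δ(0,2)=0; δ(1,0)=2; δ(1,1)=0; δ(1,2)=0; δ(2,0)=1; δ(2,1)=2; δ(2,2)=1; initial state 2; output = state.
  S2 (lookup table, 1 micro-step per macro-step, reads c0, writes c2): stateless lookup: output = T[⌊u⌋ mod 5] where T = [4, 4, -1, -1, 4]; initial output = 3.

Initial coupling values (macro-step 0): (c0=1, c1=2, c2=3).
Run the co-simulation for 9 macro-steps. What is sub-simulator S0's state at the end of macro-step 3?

S0 state at macro-step 3 = 2

macro 1: S0 reads c1=2 → after 2×micro: 0; S1 reads c1=2 → after 1×micro: 1; S2 reads c0=1 → after 1×micro: 4 ⇒ (c0=0, c1=1, c2=4)
macro 2: S0 reads c1=1 → after 2×micro: 0; S1 reads c1=1 → after 1×micro: 0; S2 reads c0=0 → after 1×micro: 4 ⇒ (c0=0, c1=0, c2=4)
macro 3: S0 reads c1=0 → after 2×micro: 2; S1 reads c1=0 → after 1×micro: 1; S2 reads c0=0 → after 1×micro: 4 ⇒ (c0=2, c1=1, c2=4)
macro 4: S0 reads c1=1 → after 2×micro: 2; S1 reads c1=1 → after 1×micro: 0; S2 reads c0=2 → after 1×micro: -1 ⇒ (c0=2, c1=0, c2=-1)
macro 5: S0 reads c1=0 → after 2×micro: 1; S1 reads c1=0 → after 1×micro: 1; S2 reads c0=2 → after 1×micro: -1 ⇒ (c0=1, c1=1, c2=-1)
macro 6: S0 reads c1=1 → after 2×micro: 1; S1 reads c1=1 → after 1×micro: 0; S2 reads c0=1 → after 1×micro: 4 ⇒ (c0=1, c1=0, c2=4)
macro 7: S0 reads c1=0 → after 2×micro: 0; S1 reads c1=0 → after 1×micro: 1; S2 reads c0=1 → after 1×micro: 4 ⇒ (c0=0, c1=1, c2=4)
macro 8: S0 reads c1=1 → after 2×micro: 0; S1 reads c1=1 → after 1×micro: 0; S2 reads c0=0 → after 1×micro: 4 ⇒ (c0=0, c1=0, c2=4)
macro 9: S0 reads c1=0 → after 2×micro: 2; S1 reads c1=0 → after 1×micro: 1; S2 reads c0=0 → after 1×micro: 4 ⇒ (c0=2, c1=1, c2=4)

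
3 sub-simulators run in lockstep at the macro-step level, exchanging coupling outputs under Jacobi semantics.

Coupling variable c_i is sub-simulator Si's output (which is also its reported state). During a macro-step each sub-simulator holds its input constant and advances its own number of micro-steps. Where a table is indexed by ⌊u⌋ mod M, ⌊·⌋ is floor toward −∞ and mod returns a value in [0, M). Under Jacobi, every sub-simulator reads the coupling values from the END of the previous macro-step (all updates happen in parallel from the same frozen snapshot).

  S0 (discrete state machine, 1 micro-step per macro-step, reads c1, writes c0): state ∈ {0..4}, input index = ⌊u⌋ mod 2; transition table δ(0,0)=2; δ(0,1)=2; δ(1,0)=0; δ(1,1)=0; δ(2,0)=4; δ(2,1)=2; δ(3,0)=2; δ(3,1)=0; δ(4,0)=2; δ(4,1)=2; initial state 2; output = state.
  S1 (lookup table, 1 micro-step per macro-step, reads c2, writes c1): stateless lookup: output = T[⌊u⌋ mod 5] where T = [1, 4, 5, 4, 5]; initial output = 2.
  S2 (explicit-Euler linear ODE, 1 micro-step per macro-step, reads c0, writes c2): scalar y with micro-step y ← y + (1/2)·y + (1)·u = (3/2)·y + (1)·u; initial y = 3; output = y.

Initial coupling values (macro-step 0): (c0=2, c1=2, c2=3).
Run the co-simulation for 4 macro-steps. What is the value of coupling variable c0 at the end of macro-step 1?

c0 at macro-step 1 = 4

macro 1: S0 reads c1=2 → after 1×micro: 4; S1 reads c2=3 → after 1×micro: 4; S2 reads c0=2 → after 1×micro: 13/2 ⇒ (c0=4, c1=4, c2=13/2)
macro 2: S0 reads c1=4 → after 1×micro: 2; S1 reads c2=13/2 → after 1×micro: 4; S2 reads c0=4 → after 1×micro: 55/4 ⇒ (c0=2, c1=4, c2=55/4)
macro 3: S0 reads c1=4 → after 1×micro: 4; S1 reads c2=55/4 → after 1×micro: 4; S2 reads c0=2 → after 1×micro: 181/8 ⇒ (c0=4, c1=4, c2=181/8)
macro 4: S0 reads c1=4 → after 1×micro: 2; S1 reads c2=181/8 → after 1×micro: 5; S2 reads c0=4 → after 1×micro: 607/16 ⇒ (c0=2, c1=5, c2=607/16)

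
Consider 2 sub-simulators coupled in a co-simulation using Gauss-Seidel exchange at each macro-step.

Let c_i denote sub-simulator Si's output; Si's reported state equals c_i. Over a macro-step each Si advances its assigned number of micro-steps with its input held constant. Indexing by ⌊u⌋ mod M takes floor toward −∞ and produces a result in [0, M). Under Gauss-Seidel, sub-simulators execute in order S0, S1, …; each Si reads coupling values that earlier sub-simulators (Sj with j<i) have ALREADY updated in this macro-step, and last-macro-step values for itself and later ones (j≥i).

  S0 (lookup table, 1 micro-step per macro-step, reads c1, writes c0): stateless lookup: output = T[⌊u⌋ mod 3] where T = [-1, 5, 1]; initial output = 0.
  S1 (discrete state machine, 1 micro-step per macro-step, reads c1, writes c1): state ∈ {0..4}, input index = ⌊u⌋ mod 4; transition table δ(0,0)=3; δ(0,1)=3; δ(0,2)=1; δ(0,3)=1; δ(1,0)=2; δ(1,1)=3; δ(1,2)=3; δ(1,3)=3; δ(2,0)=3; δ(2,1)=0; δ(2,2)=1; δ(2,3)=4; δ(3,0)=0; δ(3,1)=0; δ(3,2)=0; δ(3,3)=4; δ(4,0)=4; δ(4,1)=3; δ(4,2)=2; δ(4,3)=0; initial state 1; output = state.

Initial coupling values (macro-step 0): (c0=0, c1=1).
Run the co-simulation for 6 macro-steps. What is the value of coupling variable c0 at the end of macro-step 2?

c0 at macro-step 2 = -1

macro 1: S0 reads c1=1 → after 1×micro: 5; S1 reads c1=1 → after 1×micro: 3 ⇒ (c0=5, c1=3)
macro 2: S0 reads c1=3 → after 1×micro: -1; S1 reads c1=3 → after 1×micro: 4 ⇒ (c0=-1, c1=4)
macro 3: S0 reads c1=4 → after 1×micro: 5; S1 reads c1=4 → after 1×micro: 4 ⇒ (c0=5, c1=4)
macro 4: S0 reads c1=4 → after 1×micro: 5; S1 reads c1=4 → after 1×micro: 4 ⇒ (c0=5, c1=4)
macro 5: S0 reads c1=4 → after 1×micro: 5; S1 reads c1=4 → after 1×micro: 4 ⇒ (c0=5, c1=4)
macro 6: S0 reads c1=4 → after 1×micro: 5; S1 reads c1=4 → after 1×micro: 4 ⇒ (c0=5, c1=4)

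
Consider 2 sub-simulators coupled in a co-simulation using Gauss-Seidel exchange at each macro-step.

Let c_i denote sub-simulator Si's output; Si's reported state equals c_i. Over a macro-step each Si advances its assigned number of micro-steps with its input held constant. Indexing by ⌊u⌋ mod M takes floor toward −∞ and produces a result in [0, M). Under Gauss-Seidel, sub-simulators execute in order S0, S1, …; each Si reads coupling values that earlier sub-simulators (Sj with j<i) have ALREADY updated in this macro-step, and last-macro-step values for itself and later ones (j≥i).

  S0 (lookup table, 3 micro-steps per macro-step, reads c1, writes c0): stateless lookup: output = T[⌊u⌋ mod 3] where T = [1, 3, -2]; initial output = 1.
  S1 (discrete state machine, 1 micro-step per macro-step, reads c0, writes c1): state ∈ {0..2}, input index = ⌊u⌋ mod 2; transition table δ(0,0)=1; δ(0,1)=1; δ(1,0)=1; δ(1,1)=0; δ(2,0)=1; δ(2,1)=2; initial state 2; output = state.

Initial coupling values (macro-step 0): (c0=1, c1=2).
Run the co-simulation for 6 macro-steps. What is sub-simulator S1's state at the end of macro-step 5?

S1 state at macro-step 5 = 1

macro 1: S0 reads c1=2 → after 3×micro: -2; S1 reads c0=-2 → after 1×micro: 1 ⇒ (c0=-2, c1=1)
macro 2: S0 reads c1=1 → after 3×micro: 3; S1 reads c0=3 → after 1×micro: 0 ⇒ (c0=3, c1=0)
macro 3: S0 reads c1=0 → after 3×micro: 1; S1 reads c0=1 → after 1×micro: 1 ⇒ (c0=1, c1=1)
macro 4: S0 reads c1=1 → after 3×micro: 3; S1 reads c0=3 → after 1×micro: 0 ⇒ (c0=3, c1=0)
macro 5: S0 reads c1=0 → after 3×micro: 1; S1 reads c0=1 → after 1×micro: 1 ⇒ (c0=1, c1=1)
macro 6: S0 reads c1=1 → after 3×micro: 3; S1 reads c0=3 → after 1×micro: 0 ⇒ (c0=3, c1=0)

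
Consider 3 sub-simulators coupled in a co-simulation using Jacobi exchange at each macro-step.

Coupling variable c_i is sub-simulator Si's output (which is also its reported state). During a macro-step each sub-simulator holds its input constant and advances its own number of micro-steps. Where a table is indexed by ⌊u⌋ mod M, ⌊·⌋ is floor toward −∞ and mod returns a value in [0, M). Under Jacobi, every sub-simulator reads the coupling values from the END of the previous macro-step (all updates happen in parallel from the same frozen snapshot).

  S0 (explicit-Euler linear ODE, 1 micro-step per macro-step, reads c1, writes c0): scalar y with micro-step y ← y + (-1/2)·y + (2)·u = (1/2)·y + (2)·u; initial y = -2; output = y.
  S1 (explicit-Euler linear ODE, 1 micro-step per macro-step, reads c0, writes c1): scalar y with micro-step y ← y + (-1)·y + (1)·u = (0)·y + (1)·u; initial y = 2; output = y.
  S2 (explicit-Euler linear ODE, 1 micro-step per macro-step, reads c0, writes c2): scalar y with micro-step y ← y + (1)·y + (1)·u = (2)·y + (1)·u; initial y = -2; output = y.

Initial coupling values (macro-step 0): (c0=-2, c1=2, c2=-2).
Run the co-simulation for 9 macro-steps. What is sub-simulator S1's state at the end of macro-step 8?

S1 state at macro-step 8 = 1011/64

macro 1: S0 reads c1=2 → after 1×micro: 3; S1 reads c0=-2 → after 1×micro: -2; S2 reads c0=-2 → after 1×micro: -6 ⇒ (c0=3, c1=-2, c2=-6)
macro 2: S0 reads c1=-2 → after 1×micro: -5/2; S1 reads c0=3 → after 1×micro: 3; S2 reads c0=3 → after 1×micro: -9 ⇒ (c0=-5/2, c1=3, c2=-9)
macro 3: S0 reads c1=3 → after 1×micro: 19/4; S1 reads c0=-5/2 → after 1×micro: -5/2; S2 reads c0=-5/2 → after 1×micro: -41/2 ⇒ (c0=19/4, c1=-5/2, c2=-41/2)
macro 4: S0 reads c1=-5/2 → after 1×micro: -21/8; S1 reads c0=19/4 → after 1×micro: 19/4; S2 reads c0=19/4 → after 1×micro: -145/4 ⇒ (c0=-21/8, c1=19/4, c2=-145/4)
macro 5: S0 reads c1=19/4 → after 1×micro: 131/16; S1 reads c0=-21/8 → after 1×micro: -21/8; S2 reads c0=-21/8 → after 1×micro: -601/8 ⇒ (c0=131/16, c1=-21/8, c2=-601/8)
macro 6: S0 reads c1=-21/8 → after 1×micro: -37/32; S1 reads c0=131/16 → after 1×micro: 131/16; S2 reads c0=131/16 → after 1×micro: -2273/16 ⇒ (c0=-37/32, c1=131/16, c2=-2273/16)
macro 7: S0 reads c1=131/16 → after 1×micro: 1011/64; S1 reads c0=-37/32 → after 1×micro: -37/32; S2 reads c0=-37/32 → after 1×micro: -9129/32 ⇒ (c0=1011/64, c1=-37/32, c2=-9129/32)
macro 8: S0 reads c1=-37/32 → after 1×micro: 715/128; S1 reads c0=1011/64 → after 1×micro: 1011/64; S2 reads c0=1011/64 → after 1×micro: -35505/64 ⇒ (c0=715/128, c1=1011/64, c2=-35505/64)
macro 9: S0 reads c1=1011/64 → after 1×micro: 8803/256; S1 reads c0=715/128 → after 1×micro: 715/128; S2 reads c0=715/128 → after 1×micro: -141305/128 ⇒ (c0=8803/256, c1=715/128, c2=-141305/128)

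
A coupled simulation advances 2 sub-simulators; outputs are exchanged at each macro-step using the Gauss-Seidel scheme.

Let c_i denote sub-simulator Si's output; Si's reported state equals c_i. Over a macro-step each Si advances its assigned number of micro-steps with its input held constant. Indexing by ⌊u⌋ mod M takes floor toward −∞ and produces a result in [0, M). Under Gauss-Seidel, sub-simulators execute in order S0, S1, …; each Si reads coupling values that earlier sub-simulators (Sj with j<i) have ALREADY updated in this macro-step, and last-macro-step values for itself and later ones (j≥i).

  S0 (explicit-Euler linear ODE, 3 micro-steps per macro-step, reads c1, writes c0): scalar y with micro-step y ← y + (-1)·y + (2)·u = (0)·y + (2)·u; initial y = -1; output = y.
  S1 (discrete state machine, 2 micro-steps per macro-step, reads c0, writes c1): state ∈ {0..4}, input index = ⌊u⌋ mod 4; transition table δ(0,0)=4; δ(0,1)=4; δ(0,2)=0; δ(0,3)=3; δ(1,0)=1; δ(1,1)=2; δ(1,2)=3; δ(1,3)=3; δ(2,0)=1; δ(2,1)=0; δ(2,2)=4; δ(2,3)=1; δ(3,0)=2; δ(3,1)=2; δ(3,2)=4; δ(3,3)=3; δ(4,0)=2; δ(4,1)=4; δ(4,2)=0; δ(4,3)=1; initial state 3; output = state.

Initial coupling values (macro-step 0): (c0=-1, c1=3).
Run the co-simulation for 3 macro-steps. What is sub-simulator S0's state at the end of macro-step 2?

S0 state at macro-step 2 = 0

macro 1: S0 reads c1=3 → after 3×micro: 6; S1 reads c0=6 → after 2×micro: 0 ⇒ (c0=6, c1=0)
macro 2: S0 reads c1=0 → after 3×micro: 0; S1 reads c0=0 → after 2×micro: 2 ⇒ (c0=0, c1=2)
macro 3: S0 reads c1=2 → after 3×micro: 4; S1 reads c0=4 → after 2×micro: 1 ⇒ (c0=4, c1=1)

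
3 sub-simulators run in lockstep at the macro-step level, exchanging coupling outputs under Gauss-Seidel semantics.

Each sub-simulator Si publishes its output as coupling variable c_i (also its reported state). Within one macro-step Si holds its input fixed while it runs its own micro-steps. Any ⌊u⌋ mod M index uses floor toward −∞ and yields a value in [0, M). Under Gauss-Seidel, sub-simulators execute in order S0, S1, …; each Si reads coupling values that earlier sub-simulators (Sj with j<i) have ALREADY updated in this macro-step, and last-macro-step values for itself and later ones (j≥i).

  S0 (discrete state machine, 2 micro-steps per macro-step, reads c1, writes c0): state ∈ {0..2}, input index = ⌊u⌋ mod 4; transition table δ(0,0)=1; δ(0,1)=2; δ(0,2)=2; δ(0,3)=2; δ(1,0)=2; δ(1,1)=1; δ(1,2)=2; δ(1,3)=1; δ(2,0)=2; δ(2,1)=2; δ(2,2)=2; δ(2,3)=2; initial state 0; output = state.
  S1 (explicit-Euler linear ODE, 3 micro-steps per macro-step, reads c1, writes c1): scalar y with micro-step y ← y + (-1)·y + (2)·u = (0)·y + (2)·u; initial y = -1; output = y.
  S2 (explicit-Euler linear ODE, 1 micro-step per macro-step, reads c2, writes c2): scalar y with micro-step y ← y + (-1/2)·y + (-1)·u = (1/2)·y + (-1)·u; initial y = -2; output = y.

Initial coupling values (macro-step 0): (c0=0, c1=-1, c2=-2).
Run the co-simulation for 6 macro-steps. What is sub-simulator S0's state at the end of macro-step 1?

macro 1: S0 reads c1=-1 → after 2×micro: 2; S1 reads c1=-1 → after 3×micro: -2; S2 reads c2=-2 → after 1×micro: 1 ⇒ (c0=2, c1=-2, c2=1)
macro 2: S0 reads c1=-2 → after 2×micro: 2; S1 reads c1=-2 → after 3×micro: -4; S2 reads c2=1 → after 1×micro: -1/2 ⇒ (c0=2, c1=-4, c2=-1/2)
macro 3: S0 reads c1=-4 → after 2×micro: 2; S1 reads c1=-4 → after 3×micro: -8; S2 reads c2=-1/2 → after 1×micro: 1/4 ⇒ (c0=2, c1=-8, c2=1/4)
macro 4: S0 reads c1=-8 → after 2×micro: 2; S1 reads c1=-8 → after 3×micro: -16; S2 reads c2=1/4 → after 1×micro: -1/8 ⇒ (c0=2, c1=-16, c2=-1/8)
macro 5: S0 reads c1=-16 → after 2×micro: 2; S1 reads c1=-16 → after 3×micro: -32; S2 reads c2=-1/8 → after 1×micro: 1/16 ⇒ (c0=2, c1=-32, c2=1/16)
macro 6: S0 reads c1=-32 → after 2×micro: 2; S1 reads c1=-32 → after 3×micro: -64; S2 reads c2=1/16 → after 1×micro: -1/32 ⇒ (c0=2, c1=-64, c2=-1/32)

S0 state at macro-step 1 = 2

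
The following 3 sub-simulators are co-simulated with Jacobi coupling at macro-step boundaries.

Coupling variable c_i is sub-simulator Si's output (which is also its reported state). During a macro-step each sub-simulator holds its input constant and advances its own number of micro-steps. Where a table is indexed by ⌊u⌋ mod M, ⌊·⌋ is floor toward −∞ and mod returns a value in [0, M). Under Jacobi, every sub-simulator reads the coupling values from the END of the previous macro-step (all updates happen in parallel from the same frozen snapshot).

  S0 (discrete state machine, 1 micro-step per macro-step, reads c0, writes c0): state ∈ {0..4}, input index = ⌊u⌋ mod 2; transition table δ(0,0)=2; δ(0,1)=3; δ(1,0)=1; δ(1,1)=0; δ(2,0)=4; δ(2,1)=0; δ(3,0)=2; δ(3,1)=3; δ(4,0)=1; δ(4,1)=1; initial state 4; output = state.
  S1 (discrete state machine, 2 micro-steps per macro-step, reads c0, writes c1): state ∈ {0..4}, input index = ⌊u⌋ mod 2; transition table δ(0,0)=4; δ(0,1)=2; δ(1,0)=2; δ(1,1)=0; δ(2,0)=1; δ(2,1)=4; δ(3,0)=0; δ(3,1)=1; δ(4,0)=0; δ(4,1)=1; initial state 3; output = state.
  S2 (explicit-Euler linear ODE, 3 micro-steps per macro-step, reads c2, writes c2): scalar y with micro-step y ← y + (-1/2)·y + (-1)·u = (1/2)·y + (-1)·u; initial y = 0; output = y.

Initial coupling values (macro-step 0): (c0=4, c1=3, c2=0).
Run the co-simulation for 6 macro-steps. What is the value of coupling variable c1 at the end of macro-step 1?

macro 1: S0 reads c0=4 → after 1×micro: 1; S1 reads c0=4 → after 2×micro: 4; S2 reads c2=0 → after 3×micro: 0 ⇒ (c0=1, c1=4, c2=0)
macro 2: S0 reads c0=1 → after 1×micro: 0; S1 reads c0=1 → after 2×micro: 0; S2 reads c2=0 → after 3×micro: 0 ⇒ (c0=0, c1=0, c2=0)
macro 3: S0 reads c0=0 → after 1×micro: 2; S1 reads c0=0 → after 2×micro: 0; S2 reads c2=0 → after 3×micro: 0 ⇒ (c0=2, c1=0, c2=0)
macro 4: S0 reads c0=2 → after 1×micro: 4; S1 reads c0=2 → after 2×micro: 0; S2 reads c2=0 → after 3×micro: 0 ⇒ (c0=4, c1=0, c2=0)
macro 5: S0 reads c0=4 → after 1×micro: 1; S1 reads c0=4 → after 2×micro: 0; S2 reads c2=0 → after 3×micro: 0 ⇒ (c0=1, c1=0, c2=0)
macro 6: S0 reads c0=1 → after 1×micro: 0; S1 reads c0=1 → after 2×micro: 4; S2 reads c2=0 → after 3×micro: 0 ⇒ (c0=0, c1=4, c2=0)

c1 at macro-step 1 = 4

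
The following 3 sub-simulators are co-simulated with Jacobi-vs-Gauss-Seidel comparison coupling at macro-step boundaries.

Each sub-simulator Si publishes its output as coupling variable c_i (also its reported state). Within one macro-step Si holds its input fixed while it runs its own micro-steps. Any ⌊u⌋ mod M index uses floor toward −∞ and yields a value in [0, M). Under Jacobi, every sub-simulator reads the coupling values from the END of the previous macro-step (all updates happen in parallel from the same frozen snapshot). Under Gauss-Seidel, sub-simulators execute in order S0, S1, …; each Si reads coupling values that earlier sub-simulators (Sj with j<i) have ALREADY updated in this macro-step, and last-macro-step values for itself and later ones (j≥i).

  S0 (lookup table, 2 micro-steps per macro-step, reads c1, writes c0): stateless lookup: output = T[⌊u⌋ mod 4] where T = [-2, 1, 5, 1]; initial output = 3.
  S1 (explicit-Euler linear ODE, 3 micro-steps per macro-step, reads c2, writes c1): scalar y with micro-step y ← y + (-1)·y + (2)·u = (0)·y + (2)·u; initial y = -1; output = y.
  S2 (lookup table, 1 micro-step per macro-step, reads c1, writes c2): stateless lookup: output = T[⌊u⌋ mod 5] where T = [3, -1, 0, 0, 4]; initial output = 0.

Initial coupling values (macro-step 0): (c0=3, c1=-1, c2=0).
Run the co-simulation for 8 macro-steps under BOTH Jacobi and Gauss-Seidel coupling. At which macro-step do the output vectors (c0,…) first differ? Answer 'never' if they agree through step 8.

[Jacobi] macro 1: S0 reads c1=-1 → after 2×micro: 1; S1 reads c2=0 → after 3×micro: 0; S2 reads c1=-1 → after 1×micro: 4 ⇒ (c0=1, c1=0, c2=4)
[Jacobi] macro 2: S0 reads c1=0 → after 2×micro: -2; S1 reads c2=4 → after 3×micro: 8; S2 reads c1=0 → after 1×micro: 3 ⇒ (c0=-2, c1=8, c2=3)
[Jacobi] macro 3: S0 reads c1=8 → after 2×micro: -2; S1 reads c2=3 → after 3×micro: 6; S2 reads c1=8 → after 1×micro: 0 ⇒ (c0=-2, c1=6, c2=0)
[Jacobi] macro 4: S0 reads c1=6 → after 2×micro: 5; S1 reads c2=0 → after 3×micro: 0; S2 reads c1=6 → after 1×micro: -1 ⇒ (c0=5, c1=0, c2=-1)
[Jacobi] macro 5: S0 reads c1=0 → after 2×micro: -2; S1 reads c2=-1 → after 3×micro: -2; S2 reads c1=0 → after 1×micro: 3 ⇒ (c0=-2, c1=-2, c2=3)
[Jacobi] macro 6: S0 reads c1=-2 → after 2×micro: 5; S1 reads c2=3 → after 3×micro: 6; S2 reads c1=-2 → after 1×micro: 0 ⇒ (c0=5, c1=6, c2=0)
[Jacobi] macro 7: S0 reads c1=6 → after 2×micro: 5; S1 reads c2=0 → after 3×micro: 0; S2 reads c1=6 → after 1×micro: -1 ⇒ (c0=5, c1=0, c2=-1)
[Jacobi] macro 8: S0 reads c1=0 → after 2×micro: -2; S1 reads c2=-1 → after 3×micro: -2; S2 reads c1=0 → after 1×micro: 3 ⇒ (c0=-2, c1=-2, c2=3)
[Gauss-Seidel] macro 1: S0 reads c1=-1 → after 2×micro: 1; S1 reads c2=0 → after 3×micro: 0; S2 reads c1=0 → after 1×micro: 3 ⇒ (c0=1, c1=0, c2=3)
[Gauss-Seidel] macro 2: S0 reads c1=0 → after 2×micro: -2; S1 reads c2=3 → after 3×micro: 6; S2 reads c1=6 → after 1×micro: -1 ⇒ (c0=-2, c1=6, c2=-1)
[Gauss-Seidel] macro 3: S0 reads c1=6 → after 2×micro: 5; S1 reads c2=-1 → after 3×micro: -2; S2 reads c1=-2 → after 1×micro: 0 ⇒ (c0=5, c1=-2, c2=0)
[Gauss-Seidel] macro 4: S0 reads c1=-2 → after 2×micro: 5; S1 reads c2=0 → after 3×micro: 0; S2 reads c1=0 → after 1×micro: 3 ⇒ (c0=5, c1=0, c2=3)
[Gauss-Seidel] macro 5: S0 reads c1=0 → after 2×micro: -2; S1 reads c2=3 → after 3×micro: 6; S2 reads c1=6 → after 1×micro: -1 ⇒ (c0=-2, c1=6, c2=-1)
[Gauss-Seidel] macro 6: S0 reads c1=6 → after 2×micro: 5; S1 reads c2=-1 → after 3×micro: -2; S2 reads c1=-2 → after 1×micro: 0 ⇒ (c0=5, c1=-2, c2=0)
[Gauss-Seidel] macro 7: S0 reads c1=-2 → after 2×micro: 5; S1 reads c2=0 → after 3×micro: 0; S2 reads c1=0 → after 1×micro: 3 ⇒ (c0=5, c1=0, c2=3)
[Gauss-Seidel] macro 8: S0 reads c1=0 → after 2×micro: -2; S1 reads c2=3 → after 3×micro: 6; S2 reads c1=6 → after 1×micro: -1 ⇒ (c0=-2, c1=6, c2=-1)

first divergence at macro-step: 1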